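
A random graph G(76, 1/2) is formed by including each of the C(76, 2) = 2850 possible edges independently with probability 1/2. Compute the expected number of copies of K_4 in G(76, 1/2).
E[# K_4] = C(76, 4) · (1/2)^C(4, 2) = 1282975 / 2^6 = 20046.484375

For each 4-subset S of vertices (there are C(76, 4) = 1282975 such S), let X_S = 1 if S induces a K_4 (all C(4, 2) = 6 edges present). Then P(X_S = 1) = (1/2)^6 = 1/64. By linearity of expectation, E[# K_4] = C(76, 4) · (1/2)^6 = 1282975 / 64 = 20046.484375.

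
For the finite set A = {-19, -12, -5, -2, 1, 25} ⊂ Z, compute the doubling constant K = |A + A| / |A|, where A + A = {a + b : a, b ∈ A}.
K = |A + A| / |A| = 19/6

Enumerate A + A = {a + b : a, b ∈ A}. With |A| = 6, there are |A|^2 = 36 ordered sum pairs; collecting distinct values, A + A = {-38, -31, -24, -21, -18, -17, -14, -11, -10, -7, -4, -1, 2, 6, 13, 20, 23, 26, 50}, so |A + A| = 19. Thus K = 19/6. For comparison, the minimum possible |A + A| over all 6-element sets is 2·6 − 1 = 11 (so min K = 11/6), attained only by arithmetic progressions.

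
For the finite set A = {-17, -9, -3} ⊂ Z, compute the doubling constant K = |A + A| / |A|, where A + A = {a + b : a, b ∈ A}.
K = |A + A| / |A| = 6/3 = 2

Enumerate A + A = {a + b : a, b ∈ A}. With |A| = 3, there are |A|^2 = 9 ordered sum pairs; collecting distinct values, A + A = {-34, -26, -20, -18, -12, -6}, so |A + A| = 6. Thus K = 6/3 = 2. For comparison, the minimum possible |A + A| over all 3-element sets is 2·3 − 1 = 5 (so min K = 5/3), attained only by arithmetic progressions.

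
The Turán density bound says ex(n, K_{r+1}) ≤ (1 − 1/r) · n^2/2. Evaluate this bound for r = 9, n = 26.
Turán density bound = (8/9) · 26^2/2 = 2704/9 ≈ 300.4444

Turán's theorem: ex(n, K_{r+1}) is achieved by the complete r-partite Turán graph T(n, r) with parts as balanced as possible, and is at most (1 − 1/r) · n^2/2. For r = 9, n = 26: the density bound is (8/9) · 676/2 = 2704/9 ≈ 300.4444. The integer-valued extremum is e(T(26, 9)) = 300, which is strictly less than the density bound 2704/9 since 9 ∤ 26 (the parts of T(26, 9) cannot all be equal).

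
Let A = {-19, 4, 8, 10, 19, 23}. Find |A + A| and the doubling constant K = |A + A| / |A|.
K = |A + A| / |A| = 20/6 = 10/3

Enumerate A + A = {a + b : a, b ∈ A}. With |A| = 6, there are |A|^2 = 36 ordered sum pairs; collecting distinct values, A + A = {-38, -15, -11, -9, 0, 4, 8, 12, 14, 16, 18, 20, 23, 27, 29, 31, 33, 38, 42, 46}, so |A + A| = 20. Thus K = 20/6 = 10/3. For comparison, the minimum possible |A + A| over all 6-element sets is 2·6 − 1 = 11 (so min K = 11/6), attained only by arithmetic progressions.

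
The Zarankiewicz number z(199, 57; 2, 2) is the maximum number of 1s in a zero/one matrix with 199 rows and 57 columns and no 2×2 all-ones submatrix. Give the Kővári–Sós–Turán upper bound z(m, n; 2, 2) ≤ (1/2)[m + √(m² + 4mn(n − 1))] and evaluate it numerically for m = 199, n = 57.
z(199, 57; 2, 2) ≤ (1/2)[199 + √(199² + 4·199·57·56)] = (1/2)[199 + √2580433] = 902.6863

Kővári–Sós–Turán: let r_1, ..., r_199 be the row sums and z = Σ r_i the total number of 1s. Each pair of columns can share at most one row with both entries 1 (else a 2×2 all-ones block appears), so Σ_i C(r_i, 2) ≤ C(57, 2) = 1596. By convexity Σ_i C(r_i, 2) ≥ 199·C(z/199, 2) = z(z − 199)/(2·199), giving z² − 199z − 199·57·56 ≤ 0 and hence z ≤ (1/2)[199 + √(39601 + 4·635208)] = (1/2)[199 + √2580433] ≈ (1/2)(199 + 1606.3726) = 902.6863.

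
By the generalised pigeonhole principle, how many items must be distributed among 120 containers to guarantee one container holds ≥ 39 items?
n = (39 − 1)·120 + 1 = 4561

By the generalised pigeonhole principle, to guarantee some box contains ≥ r objects we need more than (r − 1) · k objects total. Threshold: n = (r − 1) · k + 1. With r = 39 and k = 120: n = 38 · 120 + 1 = 4560 + 1 = 4561. For n = 4560 = 38 · 120, we can put exactly 38 objects in every box, avoiding 39 in any single one — so 4561 is tight.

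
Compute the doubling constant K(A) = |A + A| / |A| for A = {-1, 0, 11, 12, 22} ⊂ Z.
K = |A + A| / |A| = 13/5

Enumerate A + A = {a + b : a, b ∈ A}. With |A| = 5, there are |A|^2 = 25 ordered sum pairs; collecting distinct values, A + A = {-2, -1, 0, 10, 11, 12, 21, 22, 23, 24, 33, 34, 44}, so |A + A| = 13. Thus K = 13/5. For comparison, the minimum possible |A + A| over all 5-element sets is 2·5 − 1 = 9 (so min K = 9/5), attained only by arithmetic progressions.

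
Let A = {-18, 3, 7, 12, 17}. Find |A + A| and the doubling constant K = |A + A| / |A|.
K = |A + A| / |A| = 14/5

Enumerate A + A = {a + b : a, b ∈ A}. With |A| = 5, there are |A|^2 = 25 ordered sum pairs; collecting distinct values, A + A = {-36, -15, -11, -6, -1, 6, 10, 14, 15, 19, 20, 24, 29, 34}, so |A + A| = 14. Thus K = 14/5. For comparison, the minimum possible |A + A| over all 5-element sets is 2·5 − 1 = 9 (so min K = 9/5), attained only by arithmetic progressions.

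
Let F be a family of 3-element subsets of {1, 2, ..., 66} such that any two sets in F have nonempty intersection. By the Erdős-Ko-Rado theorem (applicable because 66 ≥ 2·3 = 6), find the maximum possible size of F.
max |F| = C(65, 2) = 2080

Erdős-Ko-Rado (1961): when n ≥ 2k, max |F| = C(n−1, k−1). The bound is attained by the star {A : i ∈ A} for any fixed i ∈ [n]. Here C(66−1, 3−1) = C(65, 2) = 2080.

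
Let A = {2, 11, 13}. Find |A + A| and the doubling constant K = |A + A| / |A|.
K = |A + A| / |A| = 6/3 = 2

Enumerate A + A = {a + b : a, b ∈ A}. With |A| = 3, there are |A|^2 = 9 ordered sum pairs; collecting distinct values, A + A = {4, 13, 15, 22, 24, 26}, so |A + A| = 6. Thus K = 6/3 = 2. For comparison, the minimum possible |A + A| over all 3-element sets is 2·3 − 1 = 5 (so min K = 5/3), attained only by arithmetic progressions.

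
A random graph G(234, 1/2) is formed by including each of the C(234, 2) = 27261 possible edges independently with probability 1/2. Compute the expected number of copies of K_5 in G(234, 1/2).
E[# K_5] = C(234, 5) · (1/2)^C(5, 2) = 5600390796 / 2^10 = 1400097699/256 ≈ 5469131.636719

For each 5-subset S of vertices (there are C(234, 5) = 5600390796 such S), let X_S = 1 if S induces a K_5 (all C(5, 2) = 10 edges present). Then P(X_S = 1) = (1/2)^10 = 1/1024. By linearity of expectation, E[# K_5] = C(234, 5) · (1/2)^10 = 5600390796 / 1024 = 1400097699/256 ≈ 5469131.636719.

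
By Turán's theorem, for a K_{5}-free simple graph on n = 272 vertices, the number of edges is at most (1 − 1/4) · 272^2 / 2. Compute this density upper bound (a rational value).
Turán density bound = (3/4) · 272^2/2 = 27744

Turán's theorem: ex(n, K_{r+1}) is achieved by the complete r-partite Turán graph T(n, r) with parts as balanced as possible, and is at most (1 − 1/r) · n^2/2. For r = 4, n = 272: the density bound is (3/4) · 73984/2 = 27744. Since 4 ∣ 272, the Turán graph T(272, 4) has parts of equal size 68, and its edge count e(T(272, 4)) = 27744 attains the density bound exactly.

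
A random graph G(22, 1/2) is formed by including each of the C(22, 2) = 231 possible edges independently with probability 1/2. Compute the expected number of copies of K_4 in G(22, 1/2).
E[# K_4] = C(22, 4) · (1/2)^C(4, 2) = 7315 / 2^6 = 114.296875

For each 4-subset S of vertices (there are C(22, 4) = 7315 such S), let X_S = 1 if S induces a K_4 (all C(4, 2) = 6 edges present). Then P(X_S = 1) = (1/2)^6 = 1/64. By linearity of expectation, E[# K_4] = C(22, 4) · (1/2)^6 = 7315 / 64 = 114.296875.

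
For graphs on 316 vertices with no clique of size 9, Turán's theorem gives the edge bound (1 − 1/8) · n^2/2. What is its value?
Turán density bound = (7/8) · 316^2/2 = 43687

Turán's theorem: ex(n, K_{r+1}) is achieved by the complete r-partite Turán graph T(n, r) with parts as balanced as possible, and is at most (1 − 1/r) · n^2/2. For r = 8, n = 316: the density bound is (7/8) · 99856/2 = 43687. The integer-valued extremum is e(T(316, 8)) = 43686, which is strictly less than the density bound 43687 since 8 ∤ 316 (the parts of T(316, 8) cannot all be equal).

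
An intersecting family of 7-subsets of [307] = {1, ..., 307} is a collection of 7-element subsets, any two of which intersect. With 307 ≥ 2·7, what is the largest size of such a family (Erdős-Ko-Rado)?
max |F| = C(306, 6) = 1085371516236

The Erdős-Ko-Rado theorem states: for n ≥ 2k, an intersecting family of k-subsets of an n-element set has size at most C(n − 1, k − 1), with equality for 'star' families {A ⊆ [n] : |A| = k, i ∈ A} (fix an element i). For n = 307, k = 7: C(306, 6) = 1085371516236.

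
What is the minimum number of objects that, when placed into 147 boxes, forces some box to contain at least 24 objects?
n = (24 − 1)·147 + 1 = 3382

By the generalised pigeonhole principle, to guarantee some box contains ≥ r objects we need more than (r − 1) · k objects total. Threshold: n = (r − 1) · k + 1. With r = 24 and k = 147: n = 23 · 147 + 1 = 3381 + 1 = 3382. For n = 3381 = 23 · 147, we can put exactly 23 objects in every box, avoiding 24 in any single one — so 3382 is tight.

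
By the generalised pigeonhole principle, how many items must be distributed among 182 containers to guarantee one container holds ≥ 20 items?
n = (20 − 1)·182 + 1 = 3459

By the generalised pigeonhole principle, to guarantee some box contains ≥ r objects we need more than (r − 1) · k objects total. Threshold: n = (r − 1) · k + 1. With r = 20 and k = 182: n = 19 · 182 + 1 = 3458 + 1 = 3459. For n = 3458 = 19 · 182, we can put exactly 19 objects in every box, avoiding 20 in any single one — so 3459 is tight.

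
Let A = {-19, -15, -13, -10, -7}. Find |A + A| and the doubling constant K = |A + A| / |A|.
K = |A + A| / |A| = 13/5

Enumerate A + A = {a + b : a, b ∈ A}. With |A| = 5, there are |A|^2 = 25 ordered sum pairs; collecting distinct values, A + A = {-38, -34, -32, -30, -29, -28, -26, -25, -23, -22, -20, -17, -14}, so |A + A| = 13. Thus K = 13/5. For comparison, the minimum possible |A + A| over all 5-element sets is 2·5 − 1 = 9 (so min K = 9/5), attained only by arithmetic progressions.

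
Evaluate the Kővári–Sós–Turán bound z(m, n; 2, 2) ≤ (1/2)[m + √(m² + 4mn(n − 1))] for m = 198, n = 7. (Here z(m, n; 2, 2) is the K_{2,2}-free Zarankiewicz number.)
z(198, 7; 2, 2) ≤ (1/2)[198 + √(198² + 4·198·7·6)] = (1/2)[198 + √72468] = 233.5994

Kővári–Sós–Turán: let r_1, ..., r_198 be the row sums and z = Σ r_i the total number of 1s. Each pair of columns can share at most one row with both entries 1 (else a 2×2 all-ones block appears), so Σ_i C(r_i, 2) ≤ C(7, 2) = 21. By convexity Σ_i C(r_i, 2) ≥ 198·C(z/198, 2) = z(z − 198)/(2·198), giving z² − 198z − 198·7·6 ≤ 0 and hence z ≤ (1/2)[198 + √(39204 + 4·8316)] = (1/2)[198 + √72468] ≈ (1/2)(198 + 269.1988) = 233.5994.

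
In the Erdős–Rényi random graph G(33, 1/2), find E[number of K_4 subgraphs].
E[# K_4] = C(33, 4) · (1/2)^C(4, 2) = 40920 / 2^6 = 5115/8 = 639.375

For each 4-subset S of vertices (there are C(33, 4) = 40920 such S), let X_S = 1 if S induces a K_4 (all C(4, 2) = 6 edges present). Then P(X_S = 1) = (1/2)^6 = 1/64. By linearity of expectation, E[# K_4] = C(33, 4) · (1/2)^6 = 40920 / 64 = 5115/8 = 639.375.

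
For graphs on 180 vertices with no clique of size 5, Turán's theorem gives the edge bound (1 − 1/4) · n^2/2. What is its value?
Turán density bound = (3/4) · 180^2/2 = 12150

Turán's theorem: ex(n, K_{r+1}) is achieved by the complete r-partite Turán graph T(n, r) with parts as balanced as possible, and is at most (1 − 1/r) · n^2/2. For r = 4, n = 180: the density bound is (3/4) · 32400/2 = 12150. Since 4 ∣ 180, the Turán graph T(180, 4) has parts of equal size 45, and its edge count e(T(180, 4)) = 12150 attains the density bound exactly.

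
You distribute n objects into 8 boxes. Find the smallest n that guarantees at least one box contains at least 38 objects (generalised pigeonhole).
n = (38 − 1)·8 + 1 = 297

By the generalised pigeonhole principle, to guarantee some box contains ≥ r objects we need more than (r − 1) · k objects total. Threshold: n = (r − 1) · k + 1. With r = 38 and k = 8: n = 37 · 8 + 1 = 296 + 1 = 297. For n = 296 = 37 · 8, we can put exactly 37 objects in every box, avoiding 38 in any single one — so 297 is tight.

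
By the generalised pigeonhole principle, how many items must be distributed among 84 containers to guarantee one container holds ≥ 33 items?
n = (33 − 1)·84 + 1 = 2689

By the generalised pigeonhole principle, to guarantee some box contains ≥ r objects we need more than (r − 1) · k objects total. Threshold: n = (r − 1) · k + 1. With r = 33 and k = 84: n = 32 · 84 + 1 = 2688 + 1 = 2689. For n = 2688 = 32 · 84, we can put exactly 32 objects in every box, avoiding 33 in any single one — so 2689 is tight.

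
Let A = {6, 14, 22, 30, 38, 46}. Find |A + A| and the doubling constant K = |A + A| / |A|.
K = |A + A| / |A| = 11/6

Enumerate A + A = {a + b : a, b ∈ A}. With |A| = 6, there are |A|^2 = 36 ordered sum pairs; collecting distinct values, A + A = {12, 20, 28, 36, 44, 52, 60, 68, 76, 84, 92}, so |A + A| = 11. Thus K = 11/6. Here |A + A| = 2|A| − 1 = 11, the minimum possible — so K = 11/6 is minimal, which holds iff A is an arithmetic progression.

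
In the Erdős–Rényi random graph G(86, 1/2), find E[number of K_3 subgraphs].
E[# K_3] = C(86, 3) · (1/2)^C(3, 2) = 102340 / 2^3 = 25585/2 = 12792.5

For each 3-subset S of vertices (there are C(86, 3) = 102340 such S), let X_S = 1 if S induces a K_3 (all C(3, 2) = 3 edges present). Then P(X_S = 1) = (1/2)^3 = 1/8. By linearity of expectation, E[# K_3] = C(86, 3) · (1/2)^3 = 102340 / 8 = 25585/2 = 12792.5.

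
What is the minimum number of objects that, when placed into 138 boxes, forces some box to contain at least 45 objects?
n = (45 − 1)·138 + 1 = 6073

By the generalised pigeonhole principle, to guarantee some box contains ≥ r objects we need more than (r − 1) · k objects total. Threshold: n = (r − 1) · k + 1. With r = 45 and k = 138: n = 44 · 138 + 1 = 6072 + 1 = 6073. For n = 6072 = 44 · 138, we can put exactly 44 objects in every box, avoiding 45 in any single one — so 6073 is tight.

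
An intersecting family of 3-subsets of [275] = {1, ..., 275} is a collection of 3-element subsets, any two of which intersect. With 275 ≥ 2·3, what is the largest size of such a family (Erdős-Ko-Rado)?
max |F| = C(274, 2) = 37401

Erdős-Ko-Rado (1961): when n ≥ 2k, max |F| = C(n−1, k−1). The bound is attained by the star {A : i ∈ A} for any fixed i ∈ [n]. Here C(275−1, 3−1) = C(274, 2) = 37401.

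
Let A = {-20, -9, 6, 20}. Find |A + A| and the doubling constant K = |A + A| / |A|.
K = |A + A| / |A| = 10/4 = 5/2

Enumerate A + A = {a + b : a, b ∈ A}. With |A| = 4, there are |A|^2 = 16 ordered sum pairs; collecting distinct values, A + A = {-40, -29, -18, -14, -3, 0, 11, 12, 26, 40}, so |A + A| = 10. Thus K = 10/4 = 5/2. For comparison, the minimum possible |A + A| over all 4-element sets is 2·4 − 1 = 7 (so min K = 7/4), attained only by arithmetic progressions.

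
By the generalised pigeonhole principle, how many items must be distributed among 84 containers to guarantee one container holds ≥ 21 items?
n = (21 − 1)·84 + 1 = 1681

By the generalised pigeonhole principle, to guarantee some box contains ≥ r objects we need more than (r − 1) · k objects total. Threshold: n = (r − 1) · k + 1. With r = 21 and k = 84: n = 20 · 84 + 1 = 1680 + 1 = 1681. For n = 1680 = 20 · 84, we can put exactly 20 objects in every box, avoiding 21 in any single one — so 1681 is tight.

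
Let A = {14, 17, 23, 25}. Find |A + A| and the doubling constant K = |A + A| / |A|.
K = |A + A| / |A| = 10/4 = 5/2

Enumerate A + A = {a + b : a, b ∈ A}. With |A| = 4, there are |A|^2 = 16 ordered sum pairs; collecting distinct values, A + A = {28, 31, 34, 37, 39, 40, 42, 46, 48, 50}, so |A + A| = 10. Thus K = 10/4 = 5/2. For comparison, the minimum possible |A + A| over all 4-element sets is 2·4 − 1 = 7 (so min K = 7/4), attained only by arithmetic progressions.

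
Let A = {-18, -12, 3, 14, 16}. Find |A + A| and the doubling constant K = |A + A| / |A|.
K = |A + A| / |A| = 15/5 = 3

Enumerate A + A = {a + b : a, b ∈ A}. With |A| = 5, there are |A|^2 = 25 ordered sum pairs; collecting distinct values, A + A = {-36, -30, -24, -15, -9, -4, -2, 2, 4, 6, 17, 19, 28, 30, 32}, so |A + A| = 15. Thus K = 15/5 = 3. For comparison, the minimum possible |A + A| over all 5-element sets is 2·5 − 1 = 9 (so min K = 9/5), attained only by arithmetic progressions.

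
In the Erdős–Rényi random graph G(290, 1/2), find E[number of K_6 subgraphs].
E[# K_6] = C(290, 6) · (1/2)^C(6, 2) = 784239335880 / 2^15 = 98029916985/4096 ≈ 23933085.201416

For each 6-subset S of vertices (there are C(290, 6) = 784239335880 such S), let X_S = 1 if S induces a K_6 (all C(6, 2) = 15 edges present). Then P(X_S = 1) = (1/2)^15 = 1/32768. By linearity of expectation, E[# K_6] = C(290, 6) · (1/2)^15 = 784239335880 / 32768 = 98029916985/4096 ≈ 23933085.201416.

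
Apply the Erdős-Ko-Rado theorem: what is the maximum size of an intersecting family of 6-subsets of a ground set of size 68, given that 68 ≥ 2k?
max |F| = C(67, 5) = 9657648

The Erdős-Ko-Rado theorem states: for n ≥ 2k, an intersecting family of k-subsets of an n-element set has size at most C(n − 1, k − 1), with equality for 'star' families {A ⊆ [n] : |A| = k, i ∈ A} (fix an element i). For n = 68, k = 6: C(67, 5) = 9657648.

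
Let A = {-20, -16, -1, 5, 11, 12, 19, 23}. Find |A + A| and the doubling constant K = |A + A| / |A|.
K = |A + A| / |A| = 32/8 = 4

Enumerate A + A = {a + b : a, b ∈ A}. With |A| = 8, there are |A|^2 = 64 ordered sum pairs; collecting distinct values, A + A = {-40, -36, -32, -21, -17, -15, -11, -9, -8, -5, -4, -2, -1, 3, 4, 7, 10, 11, 16, 17, 18, 22, 23, 24, 28, 30, 31, 34, 35, 38, 42, 46}, so |A + A| = 32. Thus K = 32/8 = 4. For comparison, the minimum possible |A + A| over all 8-element sets is 2·8 − 1 = 15 (so min K = 15/8), attained only by arithmetic progressions.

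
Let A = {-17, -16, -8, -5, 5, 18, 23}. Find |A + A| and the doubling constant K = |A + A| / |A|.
K = |A + A| / |A| = 27/7

Enumerate A + A = {a + b : a, b ∈ A}. With |A| = 7, there are |A|^2 = 49 ordered sum pairs; collecting distinct values, A + A = {-34, -33, -32, -25, -24, -22, -21, -16, -13, -12, -11, -10, -3, 0, 1, 2, 6, 7, 10, 13, 15, 18, 23, 28, 36, 41, 46}, so |A + A| = 27. Thus K = 27/7. For comparison, the minimum possible |A + A| over all 7-element sets is 2·7 − 1 = 13 (so min K = 13/7), attained only by arithmetic progressions.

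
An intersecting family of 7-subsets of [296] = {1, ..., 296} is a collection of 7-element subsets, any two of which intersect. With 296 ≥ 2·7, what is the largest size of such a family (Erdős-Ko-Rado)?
max |F| = C(295, 6) = 869717699935

Erdős-Ko-Rado (1961): when n ≥ 2k, max |F| = C(n−1, k−1). The bound is attained by the star {A : i ∈ A} for any fixed i ∈ [n]. Here C(296−1, 7−1) = C(295, 6) = 869717699935.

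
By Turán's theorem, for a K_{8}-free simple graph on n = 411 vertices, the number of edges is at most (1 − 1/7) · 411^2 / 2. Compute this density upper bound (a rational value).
Turán density bound = (6/7) · 411^2/2 = 506763/7 ≈ 72394.7143

Turán's theorem: ex(n, K_{r+1}) is achieved by the complete r-partite Turán graph T(n, r) with parts as balanced as possible, and is at most (1 − 1/r) · n^2/2. For r = 7, n = 411: the density bound is (6/7) · 168921/2 = 506763/7 ≈ 72394.7143. The integer-valued extremum is e(T(411, 7)) = 72394, which is strictly less than the density bound 506763/7 since 7 ∤ 411 (the parts of T(411, 7) cannot all be equal).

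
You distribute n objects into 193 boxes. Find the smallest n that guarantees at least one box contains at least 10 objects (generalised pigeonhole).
n = (10 − 1)·193 + 1 = 1738

By the generalised pigeonhole principle, to guarantee some box contains ≥ r objects we need more than (r − 1) · k objects total. Threshold: n = (r − 1) · k + 1. With r = 10 and k = 193: n = 9 · 193 + 1 = 1737 + 1 = 1738. For n = 1737 = 9 · 193, we can put exactly 9 objects in every box, avoiding 10 in any single one — so 1738 is tight.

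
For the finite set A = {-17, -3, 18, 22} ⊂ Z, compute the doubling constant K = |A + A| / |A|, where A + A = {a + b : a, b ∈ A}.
K = |A + A| / |A| = 10/4 = 5/2

Enumerate A + A = {a + b : a, b ∈ A}. With |A| = 4, there are |A|^2 = 16 ordered sum pairs; collecting distinct values, A + A = {-34, -20, -6, 1, 5, 15, 19, 36, 40, 44}, so |A + A| = 10. Thus K = 10/4 = 5/2. For comparison, the minimum possible |A + A| over all 4-element sets is 2·4 − 1 = 7 (so min K = 7/4), attained only by arithmetic progressions.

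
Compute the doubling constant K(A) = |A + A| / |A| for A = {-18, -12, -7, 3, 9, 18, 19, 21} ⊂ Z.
K = |A + A| / |A| = 33/8

Enumerate A + A = {a + b : a, b ∈ A}. With |A| = 8, there are |A|^2 = 64 ordered sum pairs; collecting distinct values, A + A = {-36, -30, -25, -24, -19, -15, -14, -9, -4, -3, 0, 1, 2, 3, 6, 7, 9, 11, 12, 14, 18, 21, 22, 24, 27, 28, 30, 36, 37, 38, 39, 40, 42}, so |A + A| = 33. Thus K = 33/8. For comparison, the minimum possible |A + A| over all 8-element sets is 2·8 − 1 = 15 (so min K = 15/8), attained only by arithmetic progressions.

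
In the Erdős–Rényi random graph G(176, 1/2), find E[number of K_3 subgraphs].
E[# K_3] = C(176, 3) · (1/2)^C(3, 2) = 893200 / 2^3 = 111650

For each 3-subset S of vertices (there are C(176, 3) = 893200 such S), let X_S = 1 if S induces a K_3 (all C(3, 2) = 3 edges present). Then P(X_S = 1) = (1/2)^3 = 1/8. By linearity of expectation, E[# K_3] = C(176, 3) · (1/2)^3 = 893200 / 8 = 111650.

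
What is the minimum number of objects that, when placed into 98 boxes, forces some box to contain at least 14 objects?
n = (14 − 1)·98 + 1 = 1275

By the generalised pigeonhole principle, to guarantee some box contains ≥ r objects we need more than (r − 1) · k objects total. Threshold: n = (r − 1) · k + 1. With r = 14 and k = 98: n = 13 · 98 + 1 = 1274 + 1 = 1275. For n = 1274 = 13 · 98, we can put exactly 13 objects in every box, avoiding 14 in any single one — so 1275 is tight.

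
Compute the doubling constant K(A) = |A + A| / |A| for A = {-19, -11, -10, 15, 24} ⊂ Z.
K = |A + A| / |A| = 14/5

Enumerate A + A = {a + b : a, b ∈ A}. With |A| = 5, there are |A|^2 = 25 ordered sum pairs; collecting distinct values, A + A = {-38, -30, -29, -22, -21, -20, -4, 4, 5, 13, 14, 30, 39, 48}, so |A + A| = 14. Thus K = 14/5. For comparison, the minimum possible |A + A| over all 5-element sets is 2·5 − 1 = 9 (so min K = 9/5), attained only by arithmetic progressions.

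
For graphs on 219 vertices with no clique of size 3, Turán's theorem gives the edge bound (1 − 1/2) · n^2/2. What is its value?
Turán density bound = (1/2) · 219^2/2 = 47961/4 ≈ 11990.25

Turán's theorem: ex(n, K_{r+1}) is achieved by the complete r-partite Turán graph T(n, r) with parts as balanced as possible, and is at most (1 − 1/r) · n^2/2. For r = 2, n = 219: the density bound is (1/2) · 47961/2 = 47961/4 ≈ 11990.25. The integer-valued extremum is e(T(219, 2)) = 11990, which is strictly less than the density bound 47961/4 since 2 ∤ 219 (the parts of T(219, 2) cannot all be equal).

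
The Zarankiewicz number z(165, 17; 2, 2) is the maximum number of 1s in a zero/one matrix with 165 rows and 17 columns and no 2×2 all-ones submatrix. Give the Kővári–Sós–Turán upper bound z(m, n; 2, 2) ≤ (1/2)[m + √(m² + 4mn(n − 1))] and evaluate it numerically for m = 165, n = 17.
z(165, 17; 2, 2) ≤ (1/2)[165 + √(165² + 4·165·17·16)] = (1/2)[165 + √206745] = 309.8461

Kővári–Sós–Turán: let r_1, ..., r_165 be the row sums and z = Σ r_i the total number of 1s. Each pair of columns can share at most one row with both entries 1 (else a 2×2 all-ones block appears), so Σ_i C(r_i, 2) ≤ C(17, 2) = 136. By convexity Σ_i C(r_i, 2) ≥ 165·C(z/165, 2) = z(z − 165)/(2·165), giving z² − 165z − 165·17·16 ≤ 0 and hence z ≤ (1/2)[165 + √(27225 + 4·44880)] = (1/2)[165 + √206745] ≈ (1/2)(165 + 454.6922) = 309.8461.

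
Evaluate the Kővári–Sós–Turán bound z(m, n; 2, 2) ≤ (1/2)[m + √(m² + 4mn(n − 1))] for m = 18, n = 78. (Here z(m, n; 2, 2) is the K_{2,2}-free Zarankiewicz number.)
z(18, 78; 2, 2) ≤ (1/2)[18 + √(18² + 4·18·78·77)] = (1/2)[18 + √432756] = 337.921

Kővári–Sós–Turán: let r_1, ..., r_18 be the row sums and z = Σ r_i the total number of 1s. Each pair of columns can share at most one row with both entries 1 (else a 2×2 all-ones block appears), so Σ_i C(r_i, 2) ≤ C(78, 2) = 3003. By convexity Σ_i C(r_i, 2) ≥ 18·C(z/18, 2) = z(z − 18)/(2·18), giving z² − 18z − 18·78·77 ≤ 0 and hence z ≤ (1/2)[18 + √(324 + 4·108108)] = (1/2)[18 + √432756] ≈ (1/2)(18 + 657.8419) = 337.921.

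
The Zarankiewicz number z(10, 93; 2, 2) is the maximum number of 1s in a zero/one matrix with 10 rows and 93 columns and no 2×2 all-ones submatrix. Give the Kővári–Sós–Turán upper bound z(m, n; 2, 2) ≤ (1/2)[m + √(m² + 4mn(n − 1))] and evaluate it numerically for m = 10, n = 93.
z(10, 93; 2, 2) ≤ (1/2)[10 + √(10² + 4·10·93·92)] = (1/2)[10 + √342340] = 297.5491

Kővári–Sós–Turán: let r_1, ..., r_10 be the row sums and z = Σ r_i the total number of 1s. Each pair of columns can share at most one row with both entries 1 (else a 2×2 all-ones block appears), so Σ_i C(r_i, 2) ≤ C(93, 2) = 4278. By convexity Σ_i C(r_i, 2) ≥ 10·C(z/10, 2) = z(z − 10)/(2·10), giving z² − 10z − 10·93·92 ≤ 0 and hence z ≤ (1/2)[10 + √(100 + 4·85560)] = (1/2)[10 + √342340] ≈ (1/2)(10 + 585.0983) = 297.5491.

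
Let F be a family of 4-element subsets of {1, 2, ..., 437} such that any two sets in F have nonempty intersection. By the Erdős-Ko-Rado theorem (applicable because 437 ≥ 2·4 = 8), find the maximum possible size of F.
max |F| = C(436, 3) = 13718740

The Erdős-Ko-Rado theorem states: for n ≥ 2k, an intersecting family of k-subsets of an n-element set has size at most C(n − 1, k − 1), with equality for 'star' families {A ⊆ [n] : |A| = k, i ∈ A} (fix an element i). For n = 437, k = 4: C(436, 3) = 13718740.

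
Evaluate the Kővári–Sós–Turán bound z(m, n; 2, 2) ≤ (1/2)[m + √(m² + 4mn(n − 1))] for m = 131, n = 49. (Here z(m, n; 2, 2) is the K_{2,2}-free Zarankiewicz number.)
z(131, 49; 2, 2) ≤ (1/2)[131 + √(131² + 4·131·49·48)] = (1/2)[131 + √1249609] = 624.4296

Kővári–Sós–Turán: let r_1, ..., r_131 be the row sums and z = Σ r_i the total number of 1s. Each pair of columns can share at most one row with both entries 1 (else a 2×2 all-ones block appears), so Σ_i C(r_i, 2) ≤ C(49, 2) = 1176. By convexity Σ_i C(r_i, 2) ≥ 131·C(z/131, 2) = z(z − 131)/(2·131), giving z² − 131z − 131·49·48 ≤ 0 and hence z ≤ (1/2)[131 + √(17161 + 4·308112)] = (1/2)[131 + √1249609] ≈ (1/2)(131 + 1117.8591) = 624.4296.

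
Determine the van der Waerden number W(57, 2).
W(57, 2) = 57 + 1 = 58

A 2-term AP is any pair of integers, so a monochromatic 2-AP exists iff some colour is used at least twice. With 57 colours, the colouring i ↦ i on {1, ..., 57} uses each colour once, avoiding any monochromatic pair, so W(57, 2) > 57. For {1, ..., 58}, pigeonhole forces two integers of the same colour, which form a monochromatic 2-AP. Hence W(57, 2) = 58.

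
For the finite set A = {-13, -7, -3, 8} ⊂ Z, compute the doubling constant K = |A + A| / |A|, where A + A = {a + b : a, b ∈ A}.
K = |A + A| / |A| = 10/4 = 5/2

Enumerate A + A = {a + b : a, b ∈ A}. With |A| = 4, there are |A|^2 = 16 ordered sum pairs; collecting distinct values, A + A = {-26, -20, -16, -14, -10, -6, -5, 1, 5, 16}, so |A + A| = 10. Thus K = 10/4 = 5/2. For comparison, the minimum possible |A + A| over all 4-element sets is 2·4 − 1 = 7 (so min K = 7/4), attained only by arithmetic progressions.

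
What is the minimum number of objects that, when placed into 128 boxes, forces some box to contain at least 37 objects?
n = (37 − 1)·128 + 1 = 4609

By the generalised pigeonhole principle, to guarantee some box contains ≥ r objects we need more than (r − 1) · k objects total. Threshold: n = (r − 1) · k + 1. With r = 37 and k = 128: n = 36 · 128 + 1 = 4608 + 1 = 4609. For n = 4608 = 36 · 128, we can put exactly 36 objects in every box, avoiding 37 in any single one — so 4609 is tight.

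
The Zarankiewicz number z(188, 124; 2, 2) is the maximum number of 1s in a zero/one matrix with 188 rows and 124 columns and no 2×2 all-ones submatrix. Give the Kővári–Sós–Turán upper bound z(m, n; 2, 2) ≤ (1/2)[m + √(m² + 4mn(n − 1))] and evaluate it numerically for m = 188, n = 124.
z(188, 124; 2, 2) ≤ (1/2)[188 + √(188² + 4·188·124·123)] = (1/2)[188 + √11504848] = 1789.9399

Kővári–Sós–Turán: let r_1, ..., r_188 be the row sums and z = Σ r_i the total number of 1s. Each pair of columns can share at most one row with both entries 1 (else a 2×2 all-ones block appears), so Σ_i C(r_i, 2) ≤ C(124, 2) = 7626. By convexity Σ_i C(r_i, 2) ≥ 188·C(z/188, 2) = z(z − 188)/(2·188), giving z² − 188z − 188·124·123 ≤ 0 and hence z ≤ (1/2)[188 + √(35344 + 4·2867376)] = (1/2)[188 + √11504848] ≈ (1/2)(188 + 3391.8797) = 1789.9399.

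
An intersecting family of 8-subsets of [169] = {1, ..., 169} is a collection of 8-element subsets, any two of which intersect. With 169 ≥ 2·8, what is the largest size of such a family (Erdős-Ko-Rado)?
max |F| = C(168, 7) = 660288473064

Erdős-Ko-Rado (1961): when n ≥ 2k, max |F| = C(n−1, k−1). The bound is attained by the star {A : i ∈ A} for any fixed i ∈ [n]. Here C(169−1, 8−1) = C(168, 7) = 660288473064.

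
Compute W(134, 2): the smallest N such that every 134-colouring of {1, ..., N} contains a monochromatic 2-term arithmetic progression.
W(134, 2) = 134 + 1 = 135

A 2-term AP is any pair of integers, so a monochromatic 2-AP exists iff some colour is used at least twice. With 134 colours, the colouring i ↦ i on {1, ..., 134} uses each colour once, avoiding any monochromatic pair, so W(134, 2) > 134. For {1, ..., 135}, pigeonhole forces two integers of the same colour, which form a monochromatic 2-AP. Hence W(134, 2) = 135.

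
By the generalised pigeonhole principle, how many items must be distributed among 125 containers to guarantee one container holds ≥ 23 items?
n = (23 − 1)·125 + 1 = 2751

By the generalised pigeonhole principle, to guarantee some box contains ≥ r objects we need more than (r − 1) · k objects total. Threshold: n = (r − 1) · k + 1. With r = 23 and k = 125: n = 22 · 125 + 1 = 2750 + 1 = 2751. For n = 2750 = 22 · 125, we can put exactly 22 objects in every box, avoiding 23 in any single one — so 2751 is tight.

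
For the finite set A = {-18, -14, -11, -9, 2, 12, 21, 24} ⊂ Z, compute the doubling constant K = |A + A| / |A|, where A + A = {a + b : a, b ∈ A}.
K = |A + A| / |A| = 34/8 = 17/4

Enumerate A + A = {a + b : a, b ∈ A}. With |A| = 8, there are |A|^2 = 64 ordered sum pairs; collecting distinct values, A + A = {-36, -32, -29, -28, -27, -25, -23, -22, -20, -18, -16, -12, -9, -7, -6, -2, 1, 3, 4, 6, 7, 10, 12, 13, 14, 15, 23, 24, 26, 33, 36, 42, 45, 48}, so |A + A| = 34. Thus K = 34/8 = 17/4. For comparison, the minimum possible |A + A| over all 8-element sets is 2·8 − 1 = 15 (so min K = 15/8), attained only by arithmetic progressions.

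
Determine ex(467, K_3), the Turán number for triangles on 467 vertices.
ex(467, K_3) = ⌊467^2/4⌋ = 54522

Mantel (1907): a triangle-free graph on n vertices has at most ⌊n^2/4⌋ edges, with equality for the complete bipartite graph K_{⌊n/2⌋, ⌈n/2⌉}. For n = 467: ⌊467^2/4⌋ = ⌊218089/4⌋ = 54522. The extremal graph is K_{233, 234}, which has 233·234 = 54522 edges.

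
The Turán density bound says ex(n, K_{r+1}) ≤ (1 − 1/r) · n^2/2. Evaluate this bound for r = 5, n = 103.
Turán density bound = (4/5) · 103^2/2 = 21218/5 ≈ 4243.6

Turán's theorem: ex(n, K_{r+1}) is achieved by the complete r-partite Turán graph T(n, r) with parts as balanced as possible, and is at most (1 − 1/r) · n^2/2. For r = 5, n = 103: the density bound is (4/5) · 10609/2 = 21218/5 ≈ 4243.6. The integer-valued extremum is e(T(103, 5)) = 4243, which is strictly less than the density bound 21218/5 since 5 ∤ 103 (the parts of T(103, 5) cannot all be equal).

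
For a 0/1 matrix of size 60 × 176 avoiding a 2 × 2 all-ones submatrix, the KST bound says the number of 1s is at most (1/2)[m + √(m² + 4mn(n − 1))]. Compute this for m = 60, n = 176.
z(60, 176; 2, 2) ≤ (1/2)[60 + √(60² + 4·60·176·175)] = (1/2)[60 + √7395600] = 1389.7426

Kővári–Sós–Turán: let r_1, ..., r_60 be the row sums and z = Σ r_i the total number of 1s. Each pair of columns can share at most one row with both entries 1 (else a 2×2 all-ones block appears), so Σ_i C(r_i, 2) ≤ C(176, 2) = 15400. By convexity Σ_i C(r_i, 2) ≥ 60·C(z/60, 2) = z(z − 60)/(2·60), giving z² − 60z − 60·176·175 ≤ 0 and hence z ≤ (1/2)[60 + √(3600 + 4·1848000)] = (1/2)[60 + √7395600] ≈ (1/2)(60 + 2719.4852) = 1389.7426.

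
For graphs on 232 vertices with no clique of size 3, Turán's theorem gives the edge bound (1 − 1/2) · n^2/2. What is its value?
Turán density bound = (1/2) · 232^2/2 = 13456

Turán's theorem: ex(n, K_{r+1}) is achieved by the complete r-partite Turán graph T(n, r) with parts as balanced as possible, and is at most (1 − 1/r) · n^2/2. For r = 2, n = 232: the density bound is (1/2) · 53824/2 = 13456. Since 2 ∣ 232, the Turán graph T(232, 2) has parts of equal size 116, and its edge count e(T(232, 2)) = 13456 attains the density bound exactly.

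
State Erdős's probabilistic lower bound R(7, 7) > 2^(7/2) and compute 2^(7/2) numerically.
2^(7/2) = 11.3137; so R(7, 7) > 11.3137

Colour each edge of K_n uniformly at random with red/blue. The expected number of monochromatic K_7 is C(n, 7) · 2 · 2^(−C(7,2)). If C(n, 7) · 2^(1 − C(7,2)) < 1, then with positive probability no monochromatic K_7 exists, so R(7, 7) > n. The standard estimate C(n, 7) ≤ n^7/7! shows this inequality holds whenever n ≤ 2^(7/2) (since 7! · 2^(C(7,2) − 1) > 2^(7^2/2) ≥ n^7). Hence R(7, 7) > 2^(7/2) = 11.3137.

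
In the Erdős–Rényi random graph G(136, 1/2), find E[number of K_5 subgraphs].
E[# K_5] = C(136, 5) · (1/2)^C(5, 2) = 359933112 / 2^10 = 44991639/128 = 351497.1796875

For each 5-subset S of vertices (there are C(136, 5) = 359933112 such S), let X_S = 1 if S induces a K_5 (all C(5, 2) = 10 edges present). Then P(X_S = 1) = (1/2)^10 = 1/1024. By linearity of expectation, E[# K_5] = C(136, 5) · (1/2)^10 = 359933112 / 1024 = 44991639/128 = 351497.1796875.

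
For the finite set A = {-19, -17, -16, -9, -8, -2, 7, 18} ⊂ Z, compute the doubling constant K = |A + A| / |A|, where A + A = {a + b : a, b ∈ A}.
K = |A + A| / |A| = 32/8 = 4

Enumerate A + A = {a + b : a, b ∈ A}. With |A| = 8, there are |A|^2 = 64 ordered sum pairs; collecting distinct values, A + A = {-38, -36, -35, -34, -33, -32, -28, -27, -26, -25, -24, -21, -19, -18, -17, -16, -12, -11, -10, -9, -4, -2, -1, 1, 2, 5, 9, 10, 14, 16, 25, 36}, so |A + A| = 32. Thus K = 32/8 = 4. For comparison, the minimum possible |A + A| over all 8-element sets is 2·8 − 1 = 15 (so min K = 15/8), attained only by arithmetic progressions.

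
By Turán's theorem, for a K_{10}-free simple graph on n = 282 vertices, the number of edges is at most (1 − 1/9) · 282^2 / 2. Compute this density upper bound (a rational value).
Turán density bound = (8/9) · 282^2/2 = 35344

Turán's theorem: ex(n, K_{r+1}) is achieved by the complete r-partite Turán graph T(n, r) with parts as balanced as possible, and is at most (1 − 1/r) · n^2/2. For r = 9, n = 282: the density bound is (8/9) · 79524/2 = 35344. The integer-valued extremum is e(T(282, 9)) = 35343, which is strictly less than the density bound 35344 since 9 ∤ 282 (the parts of T(282, 9) cannot all be equal).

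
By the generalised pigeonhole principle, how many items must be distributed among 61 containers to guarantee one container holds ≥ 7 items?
n = (7 − 1)·61 + 1 = 367

By the generalised pigeonhole principle, to guarantee some box contains ≥ r objects we need more than (r − 1) · k objects total. Threshold: n = (r − 1) · k + 1. With r = 7 and k = 61: n = 6 · 61 + 1 = 366 + 1 = 367. For n = 366 = 6 · 61, we can put exactly 6 objects in every box, avoiding 7 in any single one — so 367 is tight.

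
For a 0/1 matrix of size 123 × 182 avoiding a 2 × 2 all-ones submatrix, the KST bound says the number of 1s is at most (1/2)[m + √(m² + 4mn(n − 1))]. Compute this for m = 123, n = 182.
z(123, 182; 2, 2) ≤ (1/2)[123 + √(123² + 4·123·182·181)] = (1/2)[123 + √16222593] = 2075.364

Kővári–Sós–Turán: let r_1, ..., r_123 be the row sums and z = Σ r_i the total number of 1s. Each pair of columns can share at most one row with both entries 1 (else a 2×2 all-ones block appears), so Σ_i C(r_i, 2) ≤ C(182, 2) = 16471. By convexity Σ_i C(r_i, 2) ≥ 123·C(z/123, 2) = z(z − 123)/(2·123), giving z² − 123z − 123·182·181 ≤ 0 and hence z ≤ (1/2)[123 + √(15129 + 4·4051866)] = (1/2)[123 + √16222593] ≈ (1/2)(123 + 4027.728) = 2075.364.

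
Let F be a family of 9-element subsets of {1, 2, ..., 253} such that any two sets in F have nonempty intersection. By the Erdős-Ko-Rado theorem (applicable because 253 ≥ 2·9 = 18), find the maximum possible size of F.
max |F| = C(252, 8) = 360531254845125

Erdős-Ko-Rado (1961): when n ≥ 2k, max |F| = C(n−1, k−1). The bound is attained by the star {A : i ∈ A} for any fixed i ∈ [n]. Here C(253−1, 9−1) = C(252, 8) = 360531254845125.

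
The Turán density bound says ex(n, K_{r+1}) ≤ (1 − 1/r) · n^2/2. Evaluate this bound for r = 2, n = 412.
Turán density bound = (1/2) · 412^2/2 = 42436

Turán's theorem: ex(n, K_{r+1}) is achieved by the complete r-partite Turán graph T(n, r) with parts as balanced as possible, and is at most (1 − 1/r) · n^2/2. For r = 2, n = 412: the density bound is (1/2) · 169744/2 = 42436. Since 2 ∣ 412, the Turán graph T(412, 2) has parts of equal size 206, and its edge count e(T(412, 2)) = 42436 attains the density bound exactly.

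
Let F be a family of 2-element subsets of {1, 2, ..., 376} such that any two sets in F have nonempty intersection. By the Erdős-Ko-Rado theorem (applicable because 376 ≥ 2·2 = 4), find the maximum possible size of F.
max |F| = C(375, 1) = 375

Erdős-Ko-Rado (1961): when n ≥ 2k, max |F| = C(n−1, k−1). The bound is attained by the star {A : i ∈ A} for any fixed i ∈ [n]. Here C(376−1, 2−1) = C(375, 1) = 375.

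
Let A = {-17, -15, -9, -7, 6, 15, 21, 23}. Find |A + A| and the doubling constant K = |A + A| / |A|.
K = |A + A| / |A| = 30/8 = 15/4

Enumerate A + A = {a + b : a, b ∈ A}. With |A| = 8, there are |A|^2 = 64 ordered sum pairs; collecting distinct values, A + A = {-34, -32, -30, -26, -24, -22, -18, -16, -14, -11, -9, -3, -2, -1, 0, 4, 6, 8, 12, 14, 16, 21, 27, 29, 30, 36, 38, 42, 44, 46}, so |A + A| = 30. Thus K = 30/8 = 15/4. For comparison, the minimum possible |A + A| over all 8-element sets is 2·8 − 1 = 15 (so min K = 15/8), attained only by arithmetic progressions.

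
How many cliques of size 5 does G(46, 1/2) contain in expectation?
E[# K_5] = C(46, 5) · (1/2)^C(5, 2) = 1370754 / 2^10 = 685377/512 ≈ 1338.626953

For each 5-subset S of vertices (there are C(46, 5) = 1370754 such S), let X_S = 1 if S induces a K_5 (all C(5, 2) = 10 edges present). Then P(X_S = 1) = (1/2)^10 = 1/1024. By linearity of expectation, E[# K_5] = C(46, 5) · (1/2)^10 = 1370754 / 1024 = 685377/512 ≈ 1338.626953.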